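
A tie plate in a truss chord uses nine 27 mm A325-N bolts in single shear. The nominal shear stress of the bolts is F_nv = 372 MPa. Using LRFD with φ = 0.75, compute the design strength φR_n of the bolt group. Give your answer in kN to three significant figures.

A_b = π × 27² / 4 = 572.6 mm².
R_n = F_nv · A_b · n · n_s = 372 × 572.6 × 9 × 1 / 1000 = 1917 kN.
Design strength φR_n = 0.75 × 1917 = 1440 kN.

1440 kN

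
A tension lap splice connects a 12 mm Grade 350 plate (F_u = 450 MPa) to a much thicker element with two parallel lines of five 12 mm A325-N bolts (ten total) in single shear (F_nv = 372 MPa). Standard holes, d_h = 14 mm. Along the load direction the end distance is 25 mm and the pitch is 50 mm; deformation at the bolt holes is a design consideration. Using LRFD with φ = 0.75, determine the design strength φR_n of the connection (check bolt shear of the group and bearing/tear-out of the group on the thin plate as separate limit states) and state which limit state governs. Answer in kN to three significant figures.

316 kN (bolt shear governs)

Bolt shear: A_b = π·12²/4 = 113.1 mm²; R_n = 372 × 113.1 × 10 × 1 / 1000 = 420.7 kN → 0.75 × 420.7 = 316 kN.
Bearing (1.2 l_c t F_u ≤ 2.4 d t F_u): upper limit = 2.4·12·12·450 / 1000 = 155.5 kN.
  Edge l_c = 25 − 14/2 = 18 → r_n = 116.6 kN; interior l_c = 50 − 14 = 36 → r_n = 155.5 kN.
  R_n,bearing = 2·116.6 + 8·155.5 = 1477 kN → 0.75 × 1477 = 1110 kN.
Bolt shear governs: 316 kN.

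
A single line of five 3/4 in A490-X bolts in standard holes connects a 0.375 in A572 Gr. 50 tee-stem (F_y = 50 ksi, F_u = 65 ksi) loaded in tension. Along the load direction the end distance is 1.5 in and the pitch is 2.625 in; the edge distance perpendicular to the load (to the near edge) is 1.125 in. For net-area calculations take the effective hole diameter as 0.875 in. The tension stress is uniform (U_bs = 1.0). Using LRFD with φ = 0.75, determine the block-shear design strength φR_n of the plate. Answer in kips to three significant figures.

101 kips

Shear plane L_v = 1.5 + 4·2.625 = 12 in; A_gv = 12 × 0.375 = 4.5 in².
A_nv = (12 − 4.5·0.875) × 0.375 = 3.023 in².
A_nt = (1.125 − 0.5·0.875) × 0.375 = 0.2578 in².
0.6 F_u A_nv = 117.9 kips; 0.6 F_y A_gv = 135 kips → shear rupture governs the shear term.
R_n = 117.9 + 1.0 × 65 × 0.2578 = 134.7 kips.
Design strength φR_n = 0.75 × 134.7 = 101 kips.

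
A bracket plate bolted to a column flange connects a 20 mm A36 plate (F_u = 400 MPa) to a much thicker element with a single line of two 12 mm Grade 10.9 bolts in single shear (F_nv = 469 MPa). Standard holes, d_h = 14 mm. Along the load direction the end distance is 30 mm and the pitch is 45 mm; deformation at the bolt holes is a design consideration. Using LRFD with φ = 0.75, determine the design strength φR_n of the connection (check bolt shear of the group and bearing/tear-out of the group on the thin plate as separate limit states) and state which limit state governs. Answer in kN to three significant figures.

79.6 kN (bolt shear governs)

Bolt shear: A_b = π·12²/4 = 113.1 mm²; R_n = 469 × 113.1 × 2 × 1 / 1000 = 106.1 kN → 0.75 × 106.1 = 79.6 kN.
Bearing (1.2 l_c t F_u ≤ 2.4 d t F_u): upper limit = 2.4·12·20·400 / 1000 = 230.4 kN.
  Edge l_c = 30 − 14/2 = 23 → r_n = 220.8 kN; interior l_c = 45 − 14 = 31 → r_n = 230.4 kN.
  R_n,bearing = 1·220.8 + 1·230.4 = 451.2 kN → 0.75 × 451.2 = 338 kN.
Bolt shear governs: 79.6 kN.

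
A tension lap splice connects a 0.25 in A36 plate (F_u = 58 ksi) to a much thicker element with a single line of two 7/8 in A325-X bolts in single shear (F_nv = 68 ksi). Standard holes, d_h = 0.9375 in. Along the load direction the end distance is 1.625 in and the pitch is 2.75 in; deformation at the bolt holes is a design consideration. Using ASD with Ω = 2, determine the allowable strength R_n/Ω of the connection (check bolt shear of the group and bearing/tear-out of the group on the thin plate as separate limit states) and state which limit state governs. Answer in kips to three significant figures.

25.3 kips (bearing governs)

Bolt shear: A_b = π·0.875²/4 = 0.6013 in²; R_n = 68 × 0.6013 × 2 × 1 = 81.78 kips → 81.78 / 2 = 40.9 kips.
Bearing (1.2 l_c t F_u ≤ 2.4 d t F_u): upper limit = 2.4·0.875·0.25·58 = 30.45 kips.
  Edge l_c = 1.625 − 0.9375/2 = 1.156 → r_n = 20.12 kips; interior l_c = 2.75 − 0.9375 = 1.812 → r_n = 30.45 kips.
  R_n,bearing = 1·20.12 + 1·30.45 = 50.57 kips → 50.57 / 2 = 25.3 kips.
Bearing governs: 25.3 kips.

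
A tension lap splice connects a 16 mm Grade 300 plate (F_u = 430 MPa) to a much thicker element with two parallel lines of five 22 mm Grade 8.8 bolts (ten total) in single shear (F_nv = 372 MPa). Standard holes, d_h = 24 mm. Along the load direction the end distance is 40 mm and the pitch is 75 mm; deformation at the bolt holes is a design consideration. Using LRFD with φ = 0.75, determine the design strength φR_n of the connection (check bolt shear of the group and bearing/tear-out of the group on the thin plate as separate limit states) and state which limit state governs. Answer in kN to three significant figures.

1060 kN (bolt shear governs)

Bolt shear: A_b = π·22²/4 = 380.1 mm²; R_n = 372 × 380.1 × 10 × 1 / 1000 = 1414 kN → 0.75 × 1414 = 1060 kN.
Bearing (1.2 l_c t F_u ≤ 2.4 d t F_u): upper limit = 2.4·22·16·430 / 1000 = 363.3 kN.
  Edge l_c = 40 − 24/2 = 28 → r_n = 231.2 kN; interior l_c = 75 − 24 = 51 → r_n = 363.3 kN.
  R_n,bearing = 2·231.2 + 8·363.3 = 3368 kN → 0.75 × 3368 = 2530 kN.
Bolt shear governs: 1060 kN.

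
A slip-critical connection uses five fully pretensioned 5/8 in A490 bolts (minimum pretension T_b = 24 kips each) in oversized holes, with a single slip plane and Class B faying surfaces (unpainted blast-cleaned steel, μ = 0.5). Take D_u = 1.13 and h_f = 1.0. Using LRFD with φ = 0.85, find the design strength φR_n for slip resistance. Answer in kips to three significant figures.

57.6 kips

R_n = μ · D_u · h_f · T_b · n_s · n_b = 0.5 × 1.13 × 1.0 × 24 × 1 × 5 = 67.8 kips.
Design strength φR_n = 0.85 × 67.8 = 57.6 kips.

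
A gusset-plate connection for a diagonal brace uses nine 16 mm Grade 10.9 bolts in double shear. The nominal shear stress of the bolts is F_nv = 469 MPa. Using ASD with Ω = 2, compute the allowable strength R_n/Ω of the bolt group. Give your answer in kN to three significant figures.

849 kN

A_b = π × 16² / 4 = 201.1 mm².
R_n = F_nv · A_b · n · n_s = 469 × 201.1 × 9 × 2 / 1000 = 1697 kN.
Allowable strength R_n/Ω = 1697 / 2 = 849 kN.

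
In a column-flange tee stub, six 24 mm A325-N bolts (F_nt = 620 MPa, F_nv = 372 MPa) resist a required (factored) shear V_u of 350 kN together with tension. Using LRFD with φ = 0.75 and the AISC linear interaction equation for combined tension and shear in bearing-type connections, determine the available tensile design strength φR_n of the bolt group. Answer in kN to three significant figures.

A_b = π·24²/4 = 452.4 mm²; f_rv = 350 × 1000 / (6 × 452.4) = 128.9 MPa.
F'_nt = 1.3 F_nt − (F_nt / φF_nv) f_rv = 1.3·620 − (620/(0.75·372))·128.9 = 519.5 MPa, capped at F_nt → F'_nt = 519.5 MPa.
R_n = F'_nt · A_b · n = 519.5 × 452.4 × 6 / 1000 = 1410 kN.
Design strength φR_n = 0.75 × 1410 = 1060 kN.

1060 kN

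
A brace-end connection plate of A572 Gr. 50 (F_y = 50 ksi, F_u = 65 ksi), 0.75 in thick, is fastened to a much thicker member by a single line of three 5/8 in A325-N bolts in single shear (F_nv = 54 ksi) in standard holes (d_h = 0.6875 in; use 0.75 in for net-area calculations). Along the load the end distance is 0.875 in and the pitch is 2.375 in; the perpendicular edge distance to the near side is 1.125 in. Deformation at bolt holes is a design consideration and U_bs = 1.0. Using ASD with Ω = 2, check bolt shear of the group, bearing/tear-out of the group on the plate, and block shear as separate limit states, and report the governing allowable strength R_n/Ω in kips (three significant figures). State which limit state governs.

Bolt shear: A_b = π·0.625²/4 = 0.3068 in²; R_n = 54 × 0.3068 × 3 × 1 = 49.7 kips → 49.7 / 2 = 24.9 kips.
Bearing: edge l_c = 0.5312, r_n = 31.08 kips; interior l_c = 1.688, r_n = 73.12 kips; R_n = 31.08 + 2·73.12 = 177.3 kips → 88.7 kips.
Block shear: A_gv = 4.219, A_nv = 2.812, A_nt = 0.5625 in²; R_n = min(0.6F_uA_nv, 0.6F_yA_gv) + U_bs·F_u·A_nt = 146.2 kips → 73.1 kips.
Bolt shear governs: 24.9 kips.

24.9 kips (bolt shear governs)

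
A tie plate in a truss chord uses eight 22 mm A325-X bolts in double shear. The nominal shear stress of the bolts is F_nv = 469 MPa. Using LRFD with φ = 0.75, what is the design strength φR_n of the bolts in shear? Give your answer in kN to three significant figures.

A_b = π × 22² / 4 = 380.1 mm².
R_n = F_nv · A_b · n · n_s = 469 × 380.1 × 8 × 2 / 1000 = 2853 kN.
Design strength φR_n = 0.75 × 2853 = 2140 kN.

2140 kN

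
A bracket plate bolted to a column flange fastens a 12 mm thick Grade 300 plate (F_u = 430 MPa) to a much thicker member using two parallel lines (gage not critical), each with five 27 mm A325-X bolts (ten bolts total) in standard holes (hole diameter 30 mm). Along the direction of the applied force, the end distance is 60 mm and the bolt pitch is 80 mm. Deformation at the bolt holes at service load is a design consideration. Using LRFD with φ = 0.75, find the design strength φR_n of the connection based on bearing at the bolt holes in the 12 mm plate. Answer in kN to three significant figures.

Per bolt r_n = 1.2 l_c t F_u ≤ 2.4 d t F_u; upper limit = 2.4 × 27 × 12 × 430 / 1000 = 334.4 kN.
Edge bolt: l_c = 60 − 30/2 = 45 mm → 1.2 × 45 × 12 × 430 / 1000 = 278.6 → r_n = 278.6 kN.
Interior bolts: l_c = 80 − 30 = 50 mm → 1.2 × 50 × 12 × 430 / 1000 = 309.6 → r_n = 309.6 kN.
R_n = 2 × 278.6 + 8 × 309.6 = 3034 kN.
Design strength φR_n = 0.75 × 3034 = 2280 kN.

2280 kN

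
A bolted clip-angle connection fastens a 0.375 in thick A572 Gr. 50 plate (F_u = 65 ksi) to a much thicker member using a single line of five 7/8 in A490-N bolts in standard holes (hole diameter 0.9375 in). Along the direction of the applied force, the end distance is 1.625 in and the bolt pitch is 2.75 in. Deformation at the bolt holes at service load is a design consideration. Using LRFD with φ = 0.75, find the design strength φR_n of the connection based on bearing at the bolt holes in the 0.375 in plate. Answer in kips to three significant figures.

179 kips

Per bolt r_n = 1.2 l_c t F_u ≤ 2.4 d t F_u; upper limit = 2.4 × 0.875 × 0.375 × 65 = 51.19 kips.
Edge bolt: l_c = 1.625 − 0.9375/2 = 1.156 in → 1.2 × 1.156 × 0.375 × 65 = 33.82 → r_n = 33.82 kips.
Interior bolts: l_c = 2.75 − 0.9375 = 1.812 in → 1.2 × 1.812 × 0.375 × 65 = 53.02 → r_n = 51.19 kips.
R_n = 1 × 33.82 + 4 × 51.19 = 238.6 kips.
Design strength φR_n = 0.75 × 238.6 = 179 kips.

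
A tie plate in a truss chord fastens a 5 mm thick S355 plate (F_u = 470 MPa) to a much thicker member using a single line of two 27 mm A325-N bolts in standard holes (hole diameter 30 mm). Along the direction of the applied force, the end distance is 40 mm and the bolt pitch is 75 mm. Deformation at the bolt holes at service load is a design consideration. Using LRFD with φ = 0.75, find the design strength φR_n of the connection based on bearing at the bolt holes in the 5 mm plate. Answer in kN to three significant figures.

148 kN

Per bolt r_n = 1.2 l_c t F_u ≤ 2.4 d t F_u; upper limit = 2.4 × 27 × 5 × 470 / 1000 = 152.3 kN.
Edge bolt: l_c = 40 − 30/2 = 25 mm → 1.2 × 25 × 5 × 470 / 1000 = 70.5 → r_n = 70.5 kN.
Interior bolts: l_c = 75 − 30 = 45 mm → 1.2 × 45 × 5 × 470 / 1000 = 126.9 → r_n = 126.9 kN.
R_n = 1 × 70.5 + 1 × 126.9 = 197.4 kN.
Design strength φR_n = 0.75 × 197.4 = 148 kN.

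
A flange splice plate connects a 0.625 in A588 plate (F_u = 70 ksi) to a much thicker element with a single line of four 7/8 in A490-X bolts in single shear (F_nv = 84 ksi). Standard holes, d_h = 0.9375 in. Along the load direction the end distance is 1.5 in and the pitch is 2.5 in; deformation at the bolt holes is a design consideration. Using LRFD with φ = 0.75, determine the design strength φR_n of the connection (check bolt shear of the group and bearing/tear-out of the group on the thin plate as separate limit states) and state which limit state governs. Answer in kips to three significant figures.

152 kips (bolt shear governs)

Bolt shear: A_b = π·0.875²/4 = 0.6013 in²; R_n = 84 × 0.6013 × 4 × 1 = 202 kips → 0.75 × 202 = 152 kips.
Bearing (1.2 l_c t F_u ≤ 2.4 d t F_u): upper limit = 2.4·0.875·0.625·70 = 91.88 kips.
  Edge l_c = 1.5 − 0.9375/2 = 1.031 → r_n = 54.14 kips; interior l_c = 2.5 − 0.9375 = 1.562 → r_n = 82.03 kips.
  R_n,bearing = 1·54.14 + 3·82.03 = 300.2 kips → 0.75 × 300.2 = 225 kips.
Bolt shear governs: 152 kips.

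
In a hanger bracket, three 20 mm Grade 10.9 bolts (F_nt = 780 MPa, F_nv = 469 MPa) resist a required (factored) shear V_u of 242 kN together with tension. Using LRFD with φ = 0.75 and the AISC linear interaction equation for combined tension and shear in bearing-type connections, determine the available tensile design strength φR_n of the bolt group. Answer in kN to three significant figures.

314 kN

A_b = π·20²/4 = 314.2 mm²; f_rv = 242 × 1000 / (3 × 314.2) = 256.8 MPa.
F'_nt = 1.3 F_nt − (F_nt / φF_nv) f_rv = 1.3·780 − (780/(0.75·469))·256.8 = 444.6 MPa, capped at F_nt → F'_nt = 444.6 MPa.
R_n = F'_nt · A_b · n = 444.6 × 314.2 × 3 / 1000 = 419 kN.
Design strength φR_n = 0.75 × 419 = 314 kN.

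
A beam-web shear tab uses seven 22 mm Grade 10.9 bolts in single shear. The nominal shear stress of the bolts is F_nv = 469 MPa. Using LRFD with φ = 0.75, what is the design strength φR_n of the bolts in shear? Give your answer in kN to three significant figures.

936 kN

A_b = π × 22² / 4 = 380.1 mm².
R_n = F_nv · A_b · n · n_s = 469 × 380.1 × 7 × 1 / 1000 = 1248 kN.
Design strength φR_n = 0.75 × 1248 = 936 kN.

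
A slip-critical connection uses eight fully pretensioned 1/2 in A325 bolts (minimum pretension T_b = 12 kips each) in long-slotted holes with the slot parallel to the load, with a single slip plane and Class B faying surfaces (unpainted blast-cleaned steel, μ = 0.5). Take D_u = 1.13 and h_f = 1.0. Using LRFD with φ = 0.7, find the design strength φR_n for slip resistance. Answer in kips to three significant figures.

38 kips

R_n = μ · D_u · h_f · T_b · n_s · n_b = 0.5 × 1.13 × 1.0 × 12 × 1 × 8 = 54.24 kips.
Design strength φR_n = 0.7 × 54.24 = 38 kips.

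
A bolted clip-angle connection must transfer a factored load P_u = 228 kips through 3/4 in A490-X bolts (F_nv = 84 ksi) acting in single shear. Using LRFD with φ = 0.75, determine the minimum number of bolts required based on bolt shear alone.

A_b = π·0.75²/4 = 0.4418 in².
Per-bolt design strength φR_n = 0.75 × 84 × 0.4418 × 1 = 27.83 kips.
n ≥ 228 / 27.83 = 8.192 → use 9 bolts.

9 bolts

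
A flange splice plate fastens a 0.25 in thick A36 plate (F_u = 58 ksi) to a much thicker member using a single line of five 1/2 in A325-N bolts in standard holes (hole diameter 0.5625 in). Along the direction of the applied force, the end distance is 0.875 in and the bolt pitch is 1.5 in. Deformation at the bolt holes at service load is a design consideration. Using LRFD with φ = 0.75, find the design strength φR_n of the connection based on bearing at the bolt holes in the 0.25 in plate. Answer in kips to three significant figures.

56.7 kips

Per bolt r_n = 1.2 l_c t F_u ≤ 2.4 d t F_u; upper limit = 2.4 × 0.5 × 0.25 × 58 = 17.4 kips.
Edge bolt: l_c = 0.875 − 0.5625/2 = 0.5938 in → 1.2 × 0.5938 × 0.25 × 58 = 10.33 → r_n = 10.33 kips.
Interior bolts: l_c = 1.5 − 0.5625 = 0.9375 in → 1.2 × 0.9375 × 0.25 × 58 = 16.31 → r_n = 16.31 kips.
R_n = 1 × 10.33 + 4 × 16.31 = 75.58 kips.
Design strength φR_n = 0.75 × 75.58 = 56.7 kips.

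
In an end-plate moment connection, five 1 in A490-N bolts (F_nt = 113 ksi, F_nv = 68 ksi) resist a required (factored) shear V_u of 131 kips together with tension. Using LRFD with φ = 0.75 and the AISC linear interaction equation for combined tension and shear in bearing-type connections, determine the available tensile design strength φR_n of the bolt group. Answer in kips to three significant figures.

215 kips

A_b = π·1²/4 = 0.7854 in²; f_rv = 131 / (5 × 0.7854) = 33.36 ksi.
F'_nt = 1.3 F_nt − (F_nt / φF_nv) f_rv = 1.3·113 − (113/(0.75·68))·33.36 = 72.99 ksi, capped at F_nt → F'_nt = 72.99 ksi.
R_n = F'_nt · A_b · n = 72.99 × 0.7854 × 5 = 286.6 kips.
Design strength φR_n = 0.75 × 286.6 = 215 kips.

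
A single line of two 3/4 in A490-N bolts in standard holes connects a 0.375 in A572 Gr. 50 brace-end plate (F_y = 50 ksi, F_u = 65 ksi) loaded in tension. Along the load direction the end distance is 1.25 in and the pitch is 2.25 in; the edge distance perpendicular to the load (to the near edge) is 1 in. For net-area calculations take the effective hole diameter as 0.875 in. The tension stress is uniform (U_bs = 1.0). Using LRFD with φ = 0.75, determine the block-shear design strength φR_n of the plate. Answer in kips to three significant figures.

34.3 kips

Shear plane L_v = 1.25 + 1·2.25 = 3.5 in; A_gv = 3.5 × 0.375 = 1.312 in².
A_nv = (3.5 − 1.5·0.875) × 0.375 = 0.8203 in².
A_nt = (1 − 0.5·0.875) × 0.375 = 0.2109 in².
0.6 F_u A_nv = 31.99 kips; 0.6 F_y A_gv = 39.38 kips → shear rupture governs the shear term.
R_n = 31.99 + 1.0 × 65 × 0.2109 = 45.7 kips.
Design strength φR_n = 0.75 × 45.7 = 34.3 kips.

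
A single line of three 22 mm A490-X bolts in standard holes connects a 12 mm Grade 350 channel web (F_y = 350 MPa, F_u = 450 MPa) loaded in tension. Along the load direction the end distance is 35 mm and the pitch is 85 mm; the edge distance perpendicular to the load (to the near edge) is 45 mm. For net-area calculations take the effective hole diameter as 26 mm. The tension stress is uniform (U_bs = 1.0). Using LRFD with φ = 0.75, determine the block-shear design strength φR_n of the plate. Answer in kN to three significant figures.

470 kN

Shear plane L_v = 35 + 2·85 = 205 mm; A_gv = 205 × 12 = 2460 mm².
A_nv = (205 − 2.5·26) × 12 = 1680 mm².
A_nt = (45 − 0.5·26) × 12 = 384 mm².
0.6 F_u A_nv = 453.6 kN; 0.6 F_y A_gv = 516.6 kN → shear rupture governs the shear term.
R_n = 453.6 + 1.0 × 450 × 384 / 1000 = 626.4 kN.
Design strength φR_n = 0.75 × 626.4 = 470 kN.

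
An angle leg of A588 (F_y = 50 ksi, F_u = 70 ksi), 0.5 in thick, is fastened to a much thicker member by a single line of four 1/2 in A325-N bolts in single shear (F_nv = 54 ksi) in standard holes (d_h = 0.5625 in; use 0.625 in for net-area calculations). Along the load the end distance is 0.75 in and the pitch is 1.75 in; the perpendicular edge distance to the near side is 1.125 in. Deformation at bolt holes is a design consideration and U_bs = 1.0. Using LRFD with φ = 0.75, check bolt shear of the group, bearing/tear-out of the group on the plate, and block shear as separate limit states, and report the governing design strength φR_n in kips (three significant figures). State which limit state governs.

Bolt shear: A_b = π·0.5²/4 = 0.1963 in²; R_n = 54 × 0.1963 × 4 × 1 = 42.41 kips → 0.75 × 42.41 = 31.8 kips.
Bearing: edge l_c = 0.4688, r_n = 19.69 kips; interior l_c = 1.188, r_n = 42 kips; R_n = 19.69 + 3·42 = 145.7 kips → 109 kips.
Block shear: A_gv = 3, A_nv = 1.906, A_nt = 0.4062 in²; R_n = min(0.6F_uA_nv, 0.6F_yA_gv) + U_bs·F_u·A_nt = 108.5 kips → 81.4 kips.
Bolt shear governs: 31.8 kips.

31.8 kips (bolt shear governs)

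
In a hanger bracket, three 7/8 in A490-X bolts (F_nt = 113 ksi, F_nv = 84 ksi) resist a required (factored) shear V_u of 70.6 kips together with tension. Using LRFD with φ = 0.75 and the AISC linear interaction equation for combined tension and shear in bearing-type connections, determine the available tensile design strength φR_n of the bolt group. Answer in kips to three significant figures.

A_b = π·0.875²/4 = 0.6013 in²; f_rv = 70.6 / (3 × 0.6013) = 39.14 ksi.
F'_nt = 1.3 F_nt − (F_nt / φF_nv) f_rv = 1.3·113 − (113/(0.75·84))·39.14 = 76.7 ksi, capped at F_nt → F'_nt = 76.7 ksi.
R_n = F'_nt · A_b · n = 76.7 × 0.6013 × 3 = 138.4 kips.
Design strength φR_n = 0.75 × 138.4 = 104 kips.

104 kips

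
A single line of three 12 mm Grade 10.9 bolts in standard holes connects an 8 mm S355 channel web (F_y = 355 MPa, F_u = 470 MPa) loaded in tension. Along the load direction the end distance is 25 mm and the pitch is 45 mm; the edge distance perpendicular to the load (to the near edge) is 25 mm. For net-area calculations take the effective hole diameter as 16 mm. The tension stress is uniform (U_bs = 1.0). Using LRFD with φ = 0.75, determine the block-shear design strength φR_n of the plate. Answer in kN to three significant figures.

175 kN

Shear plane L_v = 25 + 2·45 = 115 mm; A_gv = 115 × 8 = 920 mm².
A_nv = (115 − 2.5·16) × 8 = 600 mm².
A_nt = (25 − 0.5·16) × 8 = 136 mm².
0.6 F_u A_nv = 169.2 kN; 0.6 F_y A_gv = 196 kN → shear rupture governs the shear term.
R_n = 169.2 + 1.0 × 470 × 136 / 1000 = 233.1 kN.
Design strength φR_n = 0.75 × 233.1 = 175 kN.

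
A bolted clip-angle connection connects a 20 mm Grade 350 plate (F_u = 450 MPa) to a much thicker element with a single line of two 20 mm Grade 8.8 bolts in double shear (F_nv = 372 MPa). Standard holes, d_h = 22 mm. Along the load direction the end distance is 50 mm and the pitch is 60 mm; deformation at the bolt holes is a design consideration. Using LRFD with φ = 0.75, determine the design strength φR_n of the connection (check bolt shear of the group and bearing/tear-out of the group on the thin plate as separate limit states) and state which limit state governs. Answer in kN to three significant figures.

Bolt shear: A_b = π·20²/4 = 314.2 mm²; R_n = 372 × 314.2 × 2 × 2 / 1000 = 467.5 kN → 0.75 × 467.5 = 351 kN.
Bearing (1.2 l_c t F_u ≤ 2.4 d t F_u): upper limit = 2.4·20·20·450 / 1000 = 432 kN.
  Edge l_c = 50 − 22/2 = 39 → r_n = 421.2 kN; interior l_c = 60 − 22 = 38 → r_n = 410.4 kN.
  R_n,bearing = 1·421.2 + 1·410.4 = 831.6 kN → 0.75 × 831.6 = 624 kN.
Bolt shear governs: 351 kN.

351 kN (bolt shear governs)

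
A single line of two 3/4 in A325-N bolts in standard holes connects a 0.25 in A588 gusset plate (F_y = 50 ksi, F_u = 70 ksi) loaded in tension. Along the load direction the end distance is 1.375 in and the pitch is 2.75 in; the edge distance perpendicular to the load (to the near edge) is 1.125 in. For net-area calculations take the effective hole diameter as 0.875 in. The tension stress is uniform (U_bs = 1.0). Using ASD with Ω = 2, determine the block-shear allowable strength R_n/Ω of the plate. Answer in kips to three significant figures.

Shear plane L_v = 1.375 + 1·2.75 = 4.125 in; A_gv = 4.125 × 0.25 = 1.031 in².
A_nv = (4.125 − 1.5·0.875) × 0.25 = 0.7031 in².
A_nt = (1.125 − 0.5·0.875) × 0.25 = 0.1719 in².
0.6 F_u A_nv = 29.53 kips; 0.6 F_y A_gv = 30.94 kips → shear rupture governs the shear term.
R_n = 29.53 + 1.0 × 70 × 0.1719 = 41.56 kips.
Allowable strength R_n/Ω = 41.56 / 2 = 20.8 kips.

20.8 kips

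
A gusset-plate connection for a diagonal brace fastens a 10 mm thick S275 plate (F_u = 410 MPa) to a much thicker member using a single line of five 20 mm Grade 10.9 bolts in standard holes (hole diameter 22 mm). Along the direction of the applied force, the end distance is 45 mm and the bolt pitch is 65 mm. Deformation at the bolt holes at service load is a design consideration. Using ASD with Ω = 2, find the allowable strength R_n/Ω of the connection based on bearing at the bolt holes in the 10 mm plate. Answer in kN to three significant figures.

Per bolt r_n = 1.2 l_c t F_u ≤ 2.4 d t F_u; upper limit = 2.4 × 20 × 10 × 410 / 1000 = 196.8 kN.
Edge bolt: l_c = 45 − 22/2 = 34 mm → 1.2 × 34 × 10 × 410 / 1000 = 167.3 → r_n = 167.3 kN.
Interior bolts: l_c = 65 − 22 = 43 mm → 1.2 × 43 × 10 × 410 / 1000 = 211.6 → r_n = 196.8 kN.
R_n = 1 × 167.3 + 4 × 196.8 = 954.5 kN.
Allowable strength R_n/Ω = 954.5 / 2 = 477 kN.

477 kN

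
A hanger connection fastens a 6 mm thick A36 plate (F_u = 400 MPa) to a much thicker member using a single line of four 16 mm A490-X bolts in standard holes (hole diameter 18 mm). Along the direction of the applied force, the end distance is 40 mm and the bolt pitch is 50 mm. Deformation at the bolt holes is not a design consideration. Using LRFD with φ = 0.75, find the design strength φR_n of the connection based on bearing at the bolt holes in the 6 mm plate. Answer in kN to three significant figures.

Per bolt r_n = 1.5 l_c t F_u ≤ 3.0 d t F_u; upper limit = 3.0 × 16 × 6 × 400 / 1000 = 115.2 kN.
Edge bolt: l_c = 40 − 18/2 = 31 mm → 1.5 × 31 × 6 × 400 / 1000 = 111.6 → r_n = 111.6 kN.
Interior bolts: l_c = 50 − 18 = 32 mm → 1.5 × 32 × 6 × 400 / 1000 = 115.2 → r_n = 115.2 kN.
R_n = 1 × 111.6 + 3 × 115.2 = 457.2 kN.
Design strength φR_n = 0.75 × 457.2 = 343 kN.

343 kN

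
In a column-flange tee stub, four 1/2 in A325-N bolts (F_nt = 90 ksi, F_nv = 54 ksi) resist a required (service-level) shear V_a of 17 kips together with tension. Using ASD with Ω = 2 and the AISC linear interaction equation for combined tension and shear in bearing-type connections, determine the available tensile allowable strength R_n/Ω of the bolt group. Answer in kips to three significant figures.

17.6 kips

A_b = π·0.5²/4 = 0.1963 in²; f_rv = 17 / (4 × 0.1963) = 21.65 ksi.
F'_nt = 1.3 F_nt − (Ω F_nt / F_nv) f_rv = 1.3·90 − (2·90/54)·21.65 = 44.85 ksi, capped at F_nt → F'_nt = 44.85 ksi.
R_n = F'_nt · A_b · n = 44.85 × 0.1963 × 4 = 35.22 kips.
Allowable strength R_n/Ω = 35.22 / 2 = 17.6 kips.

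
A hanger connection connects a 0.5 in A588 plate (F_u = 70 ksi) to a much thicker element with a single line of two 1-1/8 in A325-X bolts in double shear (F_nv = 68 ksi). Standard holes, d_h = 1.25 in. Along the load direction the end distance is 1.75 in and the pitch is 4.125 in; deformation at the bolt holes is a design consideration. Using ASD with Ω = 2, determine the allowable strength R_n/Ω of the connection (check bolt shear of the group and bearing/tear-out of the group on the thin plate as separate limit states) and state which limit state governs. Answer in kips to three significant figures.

70.9 kips (bearing governs)

Bolt shear: A_b = π·1.125²/4 = 0.994 in²; R_n = 68 × 0.994 × 2 × 2 = 270.4 kips → 270.4 / 2 = 135 kips.
Bearing (1.2 l_c t F_u ≤ 2.4 d t F_u): upper limit = 2.4·1.125·0.5·70 = 94.5 kips.
  Edge l_c = 1.75 − 1.25/2 = 1.125 → r_n = 47.25 kips; interior l_c = 4.125 − 1.25 = 2.875 → r_n = 94.5 kips.
  R_n,bearing = 1·47.25 + 1·94.5 = 141.7 kips → 141.7 / 2 = 70.9 kips.
Bearing governs: 70.9 kips.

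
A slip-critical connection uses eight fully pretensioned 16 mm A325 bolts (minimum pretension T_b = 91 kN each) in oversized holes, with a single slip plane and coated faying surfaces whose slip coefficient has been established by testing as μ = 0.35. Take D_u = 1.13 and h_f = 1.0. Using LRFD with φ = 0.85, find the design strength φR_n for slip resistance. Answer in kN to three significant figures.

245 kN

R_n = μ · D_u · h_f · T_b · n_s · n_b = 0.35 × 1.13 × 1.0 × 91 × 1 × 8 = 287.9 kN.
Design strength φR_n = 0.85 × 287.9 = 245 kN.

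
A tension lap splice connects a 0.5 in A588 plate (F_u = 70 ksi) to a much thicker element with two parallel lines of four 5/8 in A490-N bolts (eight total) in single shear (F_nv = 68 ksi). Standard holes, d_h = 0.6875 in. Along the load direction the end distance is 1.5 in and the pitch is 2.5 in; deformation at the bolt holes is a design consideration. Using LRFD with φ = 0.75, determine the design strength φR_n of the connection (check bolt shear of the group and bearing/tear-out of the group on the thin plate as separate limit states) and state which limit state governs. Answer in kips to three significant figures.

Bolt shear: A_b = π·0.625²/4 = 0.3068 in²; R_n = 68 × 0.3068 × 8 × 1 = 166.9 kips → 0.75 × 166.9 = 125 kips.
Bearing (1.2 l_c t F_u ≤ 2.4 d t F_u): upper limit = 2.4·0.625·0.5·70 = 52.5 kips.
  Edge l_c = 1.5 − 0.6875/2 = 1.156 → r_n = 48.56 kips; interior l_c = 2.5 − 0.6875 = 1.812 → r_n = 52.5 kips.
  R_n,bearing = 2·48.56 + 6·52.5 = 412.1 kips → 0.75 × 412.1 = 309 kips.
Bolt shear governs: 125 kips.

125 kips (bolt shear governs)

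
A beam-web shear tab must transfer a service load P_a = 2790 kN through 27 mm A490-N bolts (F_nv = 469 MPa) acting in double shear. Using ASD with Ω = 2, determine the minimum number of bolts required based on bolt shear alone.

11 bolts

A_b = π·27²/4 = 572.6 mm².
Per-bolt allowable strength R_n/Ω = 469 × 572.6 × 2 / 1000 / 2 = 268.5 kN.
n ≥ 2790 / 268.5 = 10.39 → use 11 bolts.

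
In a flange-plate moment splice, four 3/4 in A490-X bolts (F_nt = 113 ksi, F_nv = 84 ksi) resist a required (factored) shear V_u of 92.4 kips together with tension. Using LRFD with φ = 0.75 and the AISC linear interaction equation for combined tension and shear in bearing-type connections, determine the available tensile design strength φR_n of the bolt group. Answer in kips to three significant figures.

A_b = π·0.75²/4 = 0.4418 in²; f_rv = 92.4 / (4 × 0.4418) = 52.29 ksi.
F'_nt = 1.3 F_nt − (F_nt / φF_nv) f_rv = 1.3·113 − (113/(0.75·84))·52.29 = 53.11 ksi, capped at F_nt → F'_nt = 53.11 ksi.
R_n = F'_nt · A_b · n = 53.11 × 0.4418 × 4 = 93.86 kips.
Design strength φR_n = 0.75 × 93.86 = 70.4 kips.

70.4 kips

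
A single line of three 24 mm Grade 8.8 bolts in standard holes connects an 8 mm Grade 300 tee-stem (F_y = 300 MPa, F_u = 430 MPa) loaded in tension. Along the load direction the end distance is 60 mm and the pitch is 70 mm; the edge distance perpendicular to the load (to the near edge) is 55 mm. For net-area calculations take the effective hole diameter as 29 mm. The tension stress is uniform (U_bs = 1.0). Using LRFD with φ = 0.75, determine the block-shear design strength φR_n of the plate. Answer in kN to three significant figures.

302 kN

Shear plane L_v = 60 + 2·70 = 200 mm; A_gv = 200 × 8 = 1600 mm².
A_nv = (200 − 2.5·29) × 8 = 1020 mm².
A_nt = (55 − 0.5·29) × 8 = 324 mm².
0.6 F_u A_nv = 263.2 kN; 0.6 F_y A_gv = 288 kN → shear rupture governs the shear term.
R_n = 263.2 + 1.0 × 430 × 324 / 1000 = 402.5 kN.
Design strength φR_n = 0.75 × 402.5 = 302 kN.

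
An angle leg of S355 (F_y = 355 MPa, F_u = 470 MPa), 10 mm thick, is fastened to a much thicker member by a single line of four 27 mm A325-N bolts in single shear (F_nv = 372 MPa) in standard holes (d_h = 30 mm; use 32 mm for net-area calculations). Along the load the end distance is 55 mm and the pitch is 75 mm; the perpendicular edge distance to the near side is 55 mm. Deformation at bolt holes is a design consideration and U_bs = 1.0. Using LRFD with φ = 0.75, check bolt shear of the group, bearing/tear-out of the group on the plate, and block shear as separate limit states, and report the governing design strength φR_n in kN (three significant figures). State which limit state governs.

493 kN (block shear governs)

Bolt shear: A_b = π·27²/4 = 572.6 mm²; R_n = 372 × 572.6 × 4 × 1 / 1000 = 852 kN → 0.75 × 852 = 639 kN.
Bearing: edge l_c = 40, r_n = 225.6 kN; interior l_c = 45, r_n = 253.8 kN; R_n = 225.6 + 3·253.8 = 987 kN → 740 kN.
Block shear: A_gv = 2800, A_nv = 1680, A_nt = 390 mm²; R_n = min(0.6F_uA_nv, 0.6F_yA_gv) + U_bs·F_u·A_nt = 657.1 kN → 493 kN.
Block shear governs: 493 kN.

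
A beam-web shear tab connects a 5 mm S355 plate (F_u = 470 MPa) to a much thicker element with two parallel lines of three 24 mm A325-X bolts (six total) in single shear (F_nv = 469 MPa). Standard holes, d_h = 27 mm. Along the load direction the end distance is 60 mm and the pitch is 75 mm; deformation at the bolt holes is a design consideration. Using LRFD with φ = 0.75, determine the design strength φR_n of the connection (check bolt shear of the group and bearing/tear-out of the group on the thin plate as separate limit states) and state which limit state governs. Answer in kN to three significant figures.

Bolt shear: A_b = π·24²/4 = 452.4 mm²; R_n = 469 × 452.4 × 6 × 1 / 1000 = 1273 kN → 0.75 × 1273 = 955 kN.
Bearing (1.2 l_c t F_u ≤ 2.4 d t F_u): upper limit = 2.4·24·5·470 / 1000 = 135.4 kN.
  Edge l_c = 60 − 27/2 = 46.5 → r_n = 131.1 kN; interior l_c = 75 − 27 = 48 → r_n = 135.4 kN.
  R_n,bearing = 2·131.1 + 4·135.4 = 803.7 kN → 0.75 × 803.7 = 603 kN.
Bearing governs: 603 kN.

603 kN (bearing governs)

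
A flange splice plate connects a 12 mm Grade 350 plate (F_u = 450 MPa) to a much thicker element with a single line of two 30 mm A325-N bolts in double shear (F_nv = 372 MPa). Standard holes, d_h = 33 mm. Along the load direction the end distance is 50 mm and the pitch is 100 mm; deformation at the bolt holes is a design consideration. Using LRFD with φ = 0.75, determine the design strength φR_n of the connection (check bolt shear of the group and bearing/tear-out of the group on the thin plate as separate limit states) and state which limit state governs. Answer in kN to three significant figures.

454 kN (bearing governs)

Bolt shear: A_b = π·30²/4 = 706.9 mm²; R_n = 372 × 706.9 × 2 × 2 / 1000 = 1052 kN → 0.75 × 1052 = 789 kN.
Bearing (1.2 l_c t F_u ≤ 2.4 d t F_u): upper limit = 2.4·30·12·450 / 1000 = 388.8 kN.
  Edge l_c = 50 − 33/2 = 33.5 → r_n = 217.1 kN; interior l_c = 100 − 33 = 67 → r_n = 388.8 kN.
  R_n,bearing = 1·217.1 + 1·388.8 = 605.9 kN → 0.75 × 605.9 = 454 kN.
Bearing governs: 454 kN.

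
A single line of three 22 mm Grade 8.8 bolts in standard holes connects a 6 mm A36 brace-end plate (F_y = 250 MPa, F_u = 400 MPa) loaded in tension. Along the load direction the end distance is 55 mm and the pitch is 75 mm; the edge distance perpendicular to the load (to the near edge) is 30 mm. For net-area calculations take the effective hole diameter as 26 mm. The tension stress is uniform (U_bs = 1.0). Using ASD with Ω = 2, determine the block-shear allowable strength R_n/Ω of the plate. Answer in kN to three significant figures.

113 kN

Shear plane L_v = 55 + 2·75 = 205 mm; A_gv = 205 × 6 = 1230 mm².
A_nv = (205 − 2.5·26) × 6 = 840 mm².
A_nt = (30 − 0.5·26) × 6 = 102 mm².
0.6 F_u A_nv = 201.6 kN; 0.6 F_y A_gv = 184.5 kN → shear yielding governs the shear term.
R_n = 184.5 + 1.0 × 400 × 102 / 1000 = 225.3 kN.
Allowable strength R_n/Ω = 225.3 / 2 = 113 kN.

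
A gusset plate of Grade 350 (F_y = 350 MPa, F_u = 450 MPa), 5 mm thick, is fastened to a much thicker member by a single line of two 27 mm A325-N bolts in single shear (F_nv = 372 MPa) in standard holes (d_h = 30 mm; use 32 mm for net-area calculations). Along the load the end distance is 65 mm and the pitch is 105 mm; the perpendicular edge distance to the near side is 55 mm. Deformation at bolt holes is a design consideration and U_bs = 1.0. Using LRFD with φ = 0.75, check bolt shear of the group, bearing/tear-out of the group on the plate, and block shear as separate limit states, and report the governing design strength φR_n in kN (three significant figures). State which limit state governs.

Bolt shear: A_b = π·27²/4 = 572.6 mm²; R_n = 372 × 572.6 × 2 × 1 / 1000 = 426 kN → 0.75 × 426 = 319 kN.
Bearing: edge l_c = 50, r_n = 135 kN; interior l_c = 75, r_n = 145.8 kN; R_n = 135 + 1·145.8 = 280.8 kN → 211 kN.
Block shear: A_gv = 850, A_nv = 610, A_nt = 195 mm²; R_n = min(0.6F_uA_nv, 0.6F_yA_gv) + U_bs·F_u·A_nt = 252.5 kN → 189 kN.
Block shear governs: 189 kN.

189 kN (block shear governs)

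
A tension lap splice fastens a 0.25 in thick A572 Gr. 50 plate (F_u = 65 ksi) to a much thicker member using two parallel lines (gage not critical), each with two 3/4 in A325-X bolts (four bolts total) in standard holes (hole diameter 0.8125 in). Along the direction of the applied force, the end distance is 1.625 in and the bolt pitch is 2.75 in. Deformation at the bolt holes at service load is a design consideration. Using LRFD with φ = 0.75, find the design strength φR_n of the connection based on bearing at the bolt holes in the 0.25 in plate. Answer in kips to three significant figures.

79.5 kips

Per bolt r_n = 1.2 l_c t F_u ≤ 2.4 d t F_u; upper limit = 2.4 × 0.75 × 0.25 × 65 = 29.25 kips.
Edge bolt: l_c = 1.625 − 0.8125/2 = 1.219 in → 1.2 × 1.219 × 0.25 × 65 = 23.77 → r_n = 23.77 kips.
Interior bolts: l_c = 2.75 − 0.8125 = 1.938 in → 1.2 × 1.938 × 0.25 × 65 = 37.78 → r_n = 29.25 kips.
R_n = 2 × 23.77 + 2 × 29.25 = 106 kips.
Design strength φR_n = 0.75 × 106 = 79.5 kips.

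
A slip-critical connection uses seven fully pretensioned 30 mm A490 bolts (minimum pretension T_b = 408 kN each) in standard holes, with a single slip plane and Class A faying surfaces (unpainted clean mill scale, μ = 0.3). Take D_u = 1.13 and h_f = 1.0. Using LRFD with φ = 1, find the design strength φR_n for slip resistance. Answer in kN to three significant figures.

R_n = μ · D_u · h_f · T_b · n_s · n_b = 0.3 × 1.13 × 1.0 × 408 × 1 × 7 = 968.2 kN.
Design strength φR_n = 1 × 968.2 = 968 kN.

968 kN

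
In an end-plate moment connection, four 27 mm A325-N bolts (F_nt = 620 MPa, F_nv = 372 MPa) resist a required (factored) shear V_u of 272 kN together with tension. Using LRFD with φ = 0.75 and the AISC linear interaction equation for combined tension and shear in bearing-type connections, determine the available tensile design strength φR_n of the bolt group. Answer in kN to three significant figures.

A_b = π·27²/4 = 572.6 mm²; f_rv = 272 × 1000 / (4 × 572.6) = 118.8 MPa.
F'_nt = 1.3 F_nt − (F_nt / φF_nv) f_rv = 1.3·620 − (620/(0.75·372))·118.8 = 542.1 MPa, capped at F_nt → F'_nt = 542.1 MPa.
R_n = F'_nt · A_b · n = 542.1 × 572.6 × 4 / 1000 = 1241 kN.
Design strength φR_n = 0.75 × 1241 = 931 kN.

931 kN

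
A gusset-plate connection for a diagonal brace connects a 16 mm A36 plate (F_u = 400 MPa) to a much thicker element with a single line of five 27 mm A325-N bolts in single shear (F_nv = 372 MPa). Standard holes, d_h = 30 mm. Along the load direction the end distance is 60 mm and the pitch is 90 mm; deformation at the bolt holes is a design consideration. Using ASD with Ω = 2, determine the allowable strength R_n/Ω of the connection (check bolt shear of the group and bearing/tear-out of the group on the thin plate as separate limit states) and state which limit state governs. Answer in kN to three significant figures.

Bolt shear: A_b = π·27²/4 = 572.6 mm²; R_n = 372 × 572.6 × 5 × 1 / 1000 = 1065 kN → 1065 / 2 = 532 kN.
Bearing (1.2 l_c t F_u ≤ 2.4 d t F_u): upper limit = 2.4·27·16·400 / 1000 = 414.7 kN.
  Edge l_c = 60 − 30/2 = 45 → r_n = 345.6 kN; interior l_c = 90 − 30 = 60 → r_n = 414.7 kN.
  R_n,bearing = 1·345.6 + 4·414.7 = 2004 kN → 2004 / 2 = 1000 kN.
Bolt shear governs: 532 kN.

532 kN (bolt shear governs)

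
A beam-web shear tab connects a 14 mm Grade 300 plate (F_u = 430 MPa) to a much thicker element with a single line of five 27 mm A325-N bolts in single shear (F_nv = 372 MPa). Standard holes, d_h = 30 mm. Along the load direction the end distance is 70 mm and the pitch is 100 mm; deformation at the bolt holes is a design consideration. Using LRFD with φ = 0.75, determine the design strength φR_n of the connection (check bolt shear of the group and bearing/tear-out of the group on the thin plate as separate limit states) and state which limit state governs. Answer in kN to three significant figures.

799 kN (bolt shear governs)

Bolt shear: A_b = π·27²/4 = 572.6 mm²; R_n = 372 × 572.6 × 5 × 1 / 1000 = 1065 kN → 0.75 × 1065 = 799 kN.
Bearing (1.2 l_c t F_u ≤ 2.4 d t F_u): upper limit = 2.4·27·14·430 / 1000 = 390.1 kN.
  Edge l_c = 70 − 30/2 = 55 → r_n = 390.1 kN; interior l_c = 100 − 30 = 70 → r_n = 390.1 kN.
  R_n,bearing = 1·390.1 + 4·390.1 = 1950 kN → 0.75 × 1950 = 1460 kN.
Bolt shear governs: 799 kN.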